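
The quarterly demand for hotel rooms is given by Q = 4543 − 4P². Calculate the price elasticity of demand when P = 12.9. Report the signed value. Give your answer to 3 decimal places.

At P = 12.9, Q = 3877.360.
dQ/dP = −8P = -103.200.
ε = (dQ/dP)(P/Q) = (-103.200)(12.9/3877.360).
|ε| < 1, so demand is inelastic at this price.

-0.343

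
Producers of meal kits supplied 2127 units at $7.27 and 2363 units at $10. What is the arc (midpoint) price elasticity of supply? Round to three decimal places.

ΔQ = 2363 − 2127 = 236; ΔP = 10 − 7.27 = 2.73.
Midpoints: P̄ = 8.63, Q̄ = 2245.0.
ε_s = (ΔQ/ΔP)(P̄/Q̄) = (236/2.73)(8.63/2245.0).

0.333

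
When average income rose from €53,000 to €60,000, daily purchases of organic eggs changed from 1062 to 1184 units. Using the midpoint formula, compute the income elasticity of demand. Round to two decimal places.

0.88

ΔQ = 122, ΔI = 7000. Midpoints: Ī = 56,500, Q̄ = 1123.0.
ε_I = (ΔQ/ΔI)(Ī/Q̄) = (122/7000)(56500/1123.0).
ε_I > 0, so the good is normal.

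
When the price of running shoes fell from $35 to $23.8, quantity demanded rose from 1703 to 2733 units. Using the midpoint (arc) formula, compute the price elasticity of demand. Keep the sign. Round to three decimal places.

ΔQ = 2733 − 1703 = 1030; ΔP = 23.8 − 35 = -11.2.
Midpoints: P̄ = 29.40, Q̄ = 2218.0.
ε = (ΔQ/ΔP)(P̄/Q̄) = (1030/-11.2)(29.40/2218.0).

-1.219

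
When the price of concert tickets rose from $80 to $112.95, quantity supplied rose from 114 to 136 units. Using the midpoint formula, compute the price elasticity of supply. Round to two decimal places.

ΔQ = 136 − 114 = 22; ΔP = 112.95 − 80 = 32.95.
Midpoints: P̄ = 96.47, Q̄ = 125.0.
ε_s = (ΔQ/ΔP)(P̄/Q̄) = (22/32.95)(96.47/125.0).

0.52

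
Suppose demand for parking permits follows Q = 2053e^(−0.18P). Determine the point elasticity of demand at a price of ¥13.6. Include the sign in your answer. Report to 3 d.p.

At P = 13.6, Q = 177.515.
dQ/dP = −0.18·2053e^(−0.18P) = −0.18Q = -31.953.
ε = (dQ/dP)(P/Q) = (-31.953)(13.6/177.515).

-2.448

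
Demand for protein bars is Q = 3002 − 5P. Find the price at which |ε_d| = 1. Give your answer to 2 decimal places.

For linear demand Q = a − bP, ε = −bP/(a − bP). |ε| = 1 when bP = a − bP, i.e. P = a/(2b).
P = 3002/(2·5) = 3002/10 = 300.2000.

300.20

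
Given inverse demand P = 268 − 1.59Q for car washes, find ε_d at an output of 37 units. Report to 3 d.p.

At Q = 37, P = 268 − 1.59(37) = 209.17.
dP/dQ = −1.59, so dQ/dP = 1/(−1.59) = -0.629.
ε = (dQ/dP)(P/Q) = (-0.629)(209.17/37).

-3.555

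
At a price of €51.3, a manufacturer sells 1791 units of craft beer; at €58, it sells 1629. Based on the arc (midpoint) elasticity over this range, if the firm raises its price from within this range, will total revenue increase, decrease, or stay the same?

increase

Arc ε = (-162/6.7)(54.65/1710.0) ≈ -0.773.
|ε| = 0.77 < 1, so demand is inelastic. A price rise therefore raises total revenue.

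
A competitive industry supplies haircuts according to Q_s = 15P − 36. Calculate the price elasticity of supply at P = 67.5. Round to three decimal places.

At P = 67.5, Q_s = 976.50.
dQ_s/dP = 15.
ε_s = (dQ_s/dP)(P/Q_s) = (15)(67.5/976.50).

1.037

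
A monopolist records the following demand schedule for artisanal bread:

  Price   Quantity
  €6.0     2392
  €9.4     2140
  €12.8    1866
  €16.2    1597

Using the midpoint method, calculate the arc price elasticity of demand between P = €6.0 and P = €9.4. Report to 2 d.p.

At P = 6.0, Q = 2392; at P = 9.4, Q = 2140.
ΔQ = -252, ΔP = 3.4. Midpoints: P̄ = 7.70, Q̄ = 2266.0.
ε = (ΔQ/ΔP)(P̄/Q̄) = (-252/3.4)(7.70/2266.0).

-0.25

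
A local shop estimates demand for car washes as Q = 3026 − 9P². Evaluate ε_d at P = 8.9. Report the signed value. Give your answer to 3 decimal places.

-0.616

At P = 8.9, Q = 2313.110.
dQ/dP = −18P = -160.200.
ε = (dQ/dP)(P/Q) = (-160.200)(8.9/2313.110).
|ε| < 1, so demand is inelastic at this price.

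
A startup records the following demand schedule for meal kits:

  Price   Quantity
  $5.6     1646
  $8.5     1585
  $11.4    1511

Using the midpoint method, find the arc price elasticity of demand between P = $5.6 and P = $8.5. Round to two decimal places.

At P = 5.6, Q = 1646; at P = 8.5, Q = 1585.
ΔQ = -61, ΔP = 2.9. Midpoints: P̄ = 7.05, Q̄ = 1615.5.
ε = (ΔQ/ΔP)(P̄/Q̄) = (-61/2.9)(7.05/1615.5).

-0.09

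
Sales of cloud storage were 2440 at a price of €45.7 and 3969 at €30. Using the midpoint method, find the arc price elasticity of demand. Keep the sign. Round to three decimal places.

ΔQ = 3969 − 2440 = 1529; ΔP = 30 − 45.7 = -15.7.
Midpoints: P̄ = 37.85, Q̄ = 3204.5.
ε = (ΔQ/ΔP)(P̄/Q̄) = (1529/-15.7)(37.85/3204.5).

-1.150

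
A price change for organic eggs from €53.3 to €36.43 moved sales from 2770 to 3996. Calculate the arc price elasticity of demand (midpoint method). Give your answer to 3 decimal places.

-0.964

ΔQ = 3996 − 2770 = 1226; ΔP = 36.43 − 53.3 = -16.87.
Midpoints: P̄ = 44.86, Q̄ = 3383.0.
ε = (ΔQ/ΔP)(P̄/Q̄) = (1226/-16.87)(44.86/3383.0).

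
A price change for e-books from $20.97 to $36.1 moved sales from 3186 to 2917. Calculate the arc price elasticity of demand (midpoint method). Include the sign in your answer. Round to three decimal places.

-0.166

ΔQ = 2917 − 3186 = -269; ΔP = 36.1 − 20.97 = 15.13.
Midpoints: P̄ = 28.54, Q̄ = 3051.5.
ε = (ΔQ/ΔP)(P̄/Q̄) = (-269/15.13)(28.54/3051.5).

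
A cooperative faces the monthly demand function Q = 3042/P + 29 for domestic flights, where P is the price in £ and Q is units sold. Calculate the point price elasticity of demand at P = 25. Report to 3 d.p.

-0.808

At P = 25, Q = 150.680.
dQ/dP = −3042/P² = -4.867.
ε = (dQ/dP)(P/Q) = (-4.867)(25/150.680).
|ε| < 1, so demand is inelastic at this price.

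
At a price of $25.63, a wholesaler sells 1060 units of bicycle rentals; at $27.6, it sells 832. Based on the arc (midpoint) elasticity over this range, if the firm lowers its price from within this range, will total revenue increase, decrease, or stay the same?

increase

Arc ε = (-228/1.97)(26.62/946.0) ≈ -3.256.
|ε| = 3.26 > 1, so demand is elastic. A price cut therefore raises total revenue.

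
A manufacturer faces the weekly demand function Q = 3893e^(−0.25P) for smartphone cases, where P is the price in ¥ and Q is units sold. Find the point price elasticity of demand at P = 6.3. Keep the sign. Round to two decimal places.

At P = 6.3, Q = 805.880.
dQ/dP = −0.25·3893e^(−0.25P) = −0.25Q = -201.470.
ε = (dQ/dP)(P/Q) = (-201.470)(6.3/805.880).

-1.58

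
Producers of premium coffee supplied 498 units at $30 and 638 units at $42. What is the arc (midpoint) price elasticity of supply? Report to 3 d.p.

ΔQ = 638 − 498 = 140; ΔP = 42 − 30 = 12.
Midpoints: P̄ = 36.00, Q̄ = 568.0.
ε_s = (ΔQ/ΔP)(P̄/Q̄) = (140/12)(36.00/568.0).

0.739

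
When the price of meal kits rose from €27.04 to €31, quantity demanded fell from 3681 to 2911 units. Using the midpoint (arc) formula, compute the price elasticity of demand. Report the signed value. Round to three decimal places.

-1.712

ΔQ = 2911 − 3681 = -770; ΔP = 31 − 27.04 = 3.96.
Midpoints: P̄ = 29.02, Q̄ = 3296.0.
ε = (ΔQ/ΔP)(P̄/Q̄) = (-770/3.96)(29.02/3296.0).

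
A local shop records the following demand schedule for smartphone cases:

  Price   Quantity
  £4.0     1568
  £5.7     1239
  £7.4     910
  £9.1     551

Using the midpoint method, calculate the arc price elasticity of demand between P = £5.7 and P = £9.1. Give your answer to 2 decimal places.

-1.67

At P = 5.7, Q = 1239; at P = 9.1, Q = 551.
ΔQ = -688, ΔP = 3.4. Midpoints: P̄ = 7.40, Q̄ = 895.0.
ε = (ΔQ/ΔP)(P̄/Q̄) = (-688/3.4)(7.40/895.0).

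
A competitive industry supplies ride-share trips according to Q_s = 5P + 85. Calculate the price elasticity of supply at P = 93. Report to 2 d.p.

0.85

At P = 93, Q_s = 550.
dQ_s/dP = 5.
ε_s = (dQ_s/dP)(P/Q_s) = (5)(93/550).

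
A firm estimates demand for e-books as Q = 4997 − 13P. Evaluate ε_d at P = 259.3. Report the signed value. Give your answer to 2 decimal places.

At P = 259.3, Q = 1626.100.
dQ/dP = −13.
ε = (dQ/dP)(P/Q) = (-13)(259.3/1626.100).

-2.07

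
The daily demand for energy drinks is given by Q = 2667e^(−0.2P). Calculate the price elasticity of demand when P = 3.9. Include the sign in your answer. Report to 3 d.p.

-0.780

At P = 3.9, Q = 1222.569.
dQ/dP = −0.2·2667e^(−0.2P) = −0.2Q = -244.514.
ε = (dQ/dP)(P/Q) = (-244.514)(3.9/1222.569).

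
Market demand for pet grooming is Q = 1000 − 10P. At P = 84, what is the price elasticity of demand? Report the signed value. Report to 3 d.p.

At P = 84, Q = 160.
dQ/dP = −10.
ε = (dQ/dP)(P/Q) = (-10)(84/160).

-5.250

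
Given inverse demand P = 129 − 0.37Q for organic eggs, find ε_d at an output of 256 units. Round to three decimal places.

-0.362

At Q = 256, P = 129 − 0.37(256) = 34.28.
dP/dQ = −0.37, so dQ/dP = 1/(−0.37) = -2.703.
ε = (dQ/dP)(P/Q) = (-2.703)(34.28/256).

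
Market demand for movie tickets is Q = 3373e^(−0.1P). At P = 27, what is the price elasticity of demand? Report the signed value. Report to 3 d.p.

At P = 27, Q = 226.684.
dQ/dP = −0.1·3373e^(−0.1P) = −0.1Q = -22.668.
ε = (dQ/dP)(P/Q) = (-22.668)(27/226.684).

-2.700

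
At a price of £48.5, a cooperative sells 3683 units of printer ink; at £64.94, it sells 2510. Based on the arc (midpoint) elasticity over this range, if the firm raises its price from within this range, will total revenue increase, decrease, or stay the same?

decrease

Arc ε = (-1173/16.44)(56.72/3096.5) ≈ -1.307.
|ε| = 1.31 > 1, so demand is elastic. A price rise therefore reduces total revenue.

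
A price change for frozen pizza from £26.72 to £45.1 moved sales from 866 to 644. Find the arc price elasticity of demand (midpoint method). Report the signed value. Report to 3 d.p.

ΔQ = 644 − 866 = -222; ΔP = 45.1 − 26.72 = 18.38.
Midpoints: P̄ = 35.91, Q̄ = 755.0.
ε = (ΔQ/ΔP)(P̄/Q̄) = (-222/18.38)(35.91/755.0).

-0.574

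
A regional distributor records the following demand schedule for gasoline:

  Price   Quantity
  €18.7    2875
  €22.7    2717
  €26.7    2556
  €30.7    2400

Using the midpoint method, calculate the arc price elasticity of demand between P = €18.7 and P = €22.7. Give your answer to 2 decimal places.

At P = 18.7, Q = 2875; at P = 22.7, Q = 2717.
ΔQ = -158, ΔP = 4.0. Midpoints: P̄ = 20.70, Q̄ = 2796.0.
ε = (ΔQ/ΔP)(P̄/Q̄) = (-158/4.0)(20.70/2796.0).

-0.29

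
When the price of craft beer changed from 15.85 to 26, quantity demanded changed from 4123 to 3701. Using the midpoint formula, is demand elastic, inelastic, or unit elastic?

Arc ε ≈ -0.222.
|ε| = 0.22 < 1.

inelastic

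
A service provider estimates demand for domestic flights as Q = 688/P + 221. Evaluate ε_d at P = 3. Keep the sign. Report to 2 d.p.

-0.51

At P = 3, Q = 450.333.
dQ/dP = −688/P² = -76.444.
ε = (dQ/dP)(P/Q) = (-76.444)(3/450.333).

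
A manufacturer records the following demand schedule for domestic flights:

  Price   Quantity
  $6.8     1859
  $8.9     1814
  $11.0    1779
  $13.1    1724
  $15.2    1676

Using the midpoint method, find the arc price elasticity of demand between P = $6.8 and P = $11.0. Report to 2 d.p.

-0.09

At P = 6.8, Q = 1859; at P = 11.0, Q = 1779.
ΔQ = -80, ΔP = 4.2. Midpoints: P̄ = 8.90, Q̄ = 1819.0.
ε = (ΔQ/ΔP)(P̄/Q̄) = (-80/4.2)(8.90/1819.0).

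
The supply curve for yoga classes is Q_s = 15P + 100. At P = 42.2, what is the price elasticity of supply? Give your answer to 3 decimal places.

At P = 42.2, Q_s = 733.
dQ_s/dP = 15.
ε_s = (dQ_s/dP)(P/Q_s) = (15)(42.2/733).

0.864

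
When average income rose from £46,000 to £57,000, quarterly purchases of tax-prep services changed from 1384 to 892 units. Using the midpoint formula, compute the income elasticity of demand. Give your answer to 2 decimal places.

-2.02

ΔQ = -492, ΔI = 11000. Midpoints: Ī = 51,500, Q̄ = 1138.0.
ε_I = (ΔQ/ΔI)(Ī/Q̄) = (-492/11000)(51500/1138.0).
ε_I < 0, so the good is inferior.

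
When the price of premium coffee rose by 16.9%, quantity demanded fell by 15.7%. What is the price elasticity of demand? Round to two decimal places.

ε = %ΔQ / %ΔP = (-15.7)/(16.9) = -0.929.

-0.93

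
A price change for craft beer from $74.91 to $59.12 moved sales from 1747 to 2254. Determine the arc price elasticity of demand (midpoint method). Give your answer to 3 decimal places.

-1.076

ΔQ = 2254 − 1747 = 507; ΔP = 59.12 − 74.91 = -15.79.
Midpoints: P̄ = 67.02, Q̄ = 2000.5.
ε = (ΔQ/ΔP)(P̄/Q̄) = (507/-15.79)(67.02/2000.5).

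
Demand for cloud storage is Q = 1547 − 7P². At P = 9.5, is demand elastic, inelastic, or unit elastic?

Q = 915.250, dQ/dP = -133.
ε = (dQ/dP)(P/Q) ≈ -1.380.
|ε| = 1.38 > 1.

elastic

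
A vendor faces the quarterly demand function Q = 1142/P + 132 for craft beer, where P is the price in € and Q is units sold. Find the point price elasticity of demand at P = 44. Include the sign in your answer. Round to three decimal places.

At P = 44, Q = 157.955.
dQ/dP = −1142/P² = -0.590.
ε = (dQ/dP)(P/Q) = (-0.590)(44/157.955).
|ε| < 1, so demand is inelastic at this price.

-0.164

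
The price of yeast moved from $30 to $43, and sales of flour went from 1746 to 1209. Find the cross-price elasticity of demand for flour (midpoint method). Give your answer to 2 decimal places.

ΔQ_x = 1209 − 1746 = -537; ΔP_y = 43 − 30 = 13.
Midpoints: P̄_y = 36.50, Q̄_x = 1477.5.
ε_xy = (ΔQ_x/ΔP_y)(P̄_y/Q̄_x) = (-537/13)(36.50/1477.5).

-1.02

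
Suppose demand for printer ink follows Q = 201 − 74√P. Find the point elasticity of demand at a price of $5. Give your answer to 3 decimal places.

-2.329

At P = 5, Q = 35.531.
dQ/dP = −74/(2√P) = -16.547.
ε = (dQ/dP)(P/Q) = (-16.547)(5/35.531).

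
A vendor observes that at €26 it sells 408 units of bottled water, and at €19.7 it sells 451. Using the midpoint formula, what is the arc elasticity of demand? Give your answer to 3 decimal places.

-0.363

ΔQ = 451 − 408 = 43; ΔP = 19.7 − 26 = -6.3.
Midpoints: P̄ = 22.85, Q̄ = 429.5.
ε = (ΔQ/ΔP)(P̄/Q̄) = (43/-6.3)(22.85/429.5).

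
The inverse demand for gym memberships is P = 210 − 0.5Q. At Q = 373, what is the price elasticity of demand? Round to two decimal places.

At Q = 373, P = 210 − 0.5(373) = 23.50.
dP/dQ = −0.5, so dQ/dP = 1/(−0.5) = -2.000.
ε = (dQ/dP)(P/Q) = (-2.000)(23.50/373).

-0.13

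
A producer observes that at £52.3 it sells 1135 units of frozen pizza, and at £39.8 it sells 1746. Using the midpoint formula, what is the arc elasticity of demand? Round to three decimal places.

-1.563

ΔQ = 1746 − 1135 = 611; ΔP = 39.8 − 52.3 = -12.5.
Midpoints: P̄ = 46.05, Q̄ = 1440.5.
ε = (ΔQ/ΔP)(P̄/Q̄) = (611/-12.5)(46.05/1440.5).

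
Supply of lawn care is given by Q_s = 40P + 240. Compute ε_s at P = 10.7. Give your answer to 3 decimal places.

0.641

At P = 10.7, Q_s = 668.
dQ_s/dP = 40.
ε_s = (dQ_s/dP)(P/Q_s) = (40)(10.7/668).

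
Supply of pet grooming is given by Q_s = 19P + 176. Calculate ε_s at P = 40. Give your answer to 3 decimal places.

0.812

At P = 40, Q_s = 936.
dQ_s/dP = 19.
ε_s = (dQ_s/dP)(P/Q_s) = (19)(40/936).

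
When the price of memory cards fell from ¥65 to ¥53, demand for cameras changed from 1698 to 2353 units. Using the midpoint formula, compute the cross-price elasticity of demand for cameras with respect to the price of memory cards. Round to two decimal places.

-1.59

ΔQ_x = 2353 − 1698 = 655; ΔP_y = 53 − 65 = -12.
Midpoints: P̄_y = 59.00, Q̄_x = 2025.5.
ε_xy = (ΔQ_x/ΔP_y)(P̄_y/Q̄_x) = (655/-12)(59.00/2025.5).
ε_xy < 0, so the goods are complements.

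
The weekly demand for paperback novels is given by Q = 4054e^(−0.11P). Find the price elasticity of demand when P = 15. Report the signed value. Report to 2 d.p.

At P = 15, Q = 778.570.
dQ/dP = −0.11·4054e^(−0.11P) = −0.11Q = -85.643.
ε = (dQ/dP)(P/Q) = (-85.643)(15/778.570).

-1.65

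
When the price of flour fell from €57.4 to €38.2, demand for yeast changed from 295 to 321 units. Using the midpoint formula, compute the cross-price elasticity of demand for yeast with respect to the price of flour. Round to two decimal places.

ΔQ_x = 321 − 295 = 26; ΔP_y = 38.2 − 57.4 = -19.2.
Midpoints: P̄_y = 47.80, Q̄_x = 308.0.
ε_xy = (ΔQ_x/ΔP_y)(P̄_y/Q̄_x) = (26/-19.2)(47.80/308.0).
ε_xy < 0, so the goods are complements.

-0.21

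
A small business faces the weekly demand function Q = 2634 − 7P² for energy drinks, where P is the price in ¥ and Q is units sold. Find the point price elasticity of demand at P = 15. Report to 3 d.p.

At P = 15, Q = 1059.
dQ/dP = −14P = -210.
ε = (dQ/dP)(P/Q) = (-210)(15/1059).

-2.975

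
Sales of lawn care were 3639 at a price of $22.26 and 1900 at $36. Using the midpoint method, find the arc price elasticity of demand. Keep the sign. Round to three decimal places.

ΔQ = 1900 − 3639 = -1739; ΔP = 36 − 22.26 = 13.74.
Midpoints: P̄ = 29.13, Q̄ = 2769.5.
ε = (ΔQ/ΔP)(P̄/Q̄) = (-1739/13.74)(29.13/2769.5).

-1.331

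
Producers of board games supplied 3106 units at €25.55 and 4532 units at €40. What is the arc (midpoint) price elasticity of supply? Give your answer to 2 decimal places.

ΔQ = 4532 − 3106 = 1426; ΔP = 40 − 25.55 = 14.45.
Midpoints: P̄ = 32.77, Q̄ = 3819.0.
ε_s = (ΔQ/ΔP)(P̄/Q̄) = (1426/14.45)(32.77/3819.0).

0.85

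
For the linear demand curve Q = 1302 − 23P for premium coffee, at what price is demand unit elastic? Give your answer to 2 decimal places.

For linear demand Q = a − bP, ε = −bP/(a − bP). |ε| = 1 when bP = a − bP, i.e. P = a/(2b).
P = 1302/(2·23) = 1302/46 = 28.3043.

28.30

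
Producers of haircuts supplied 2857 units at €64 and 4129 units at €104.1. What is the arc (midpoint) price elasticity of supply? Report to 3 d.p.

0.763

ΔQ = 4129 − 2857 = 1272; ΔP = 104.1 − 64 = 40.1.
Midpoints: P̄ = 84.05, Q̄ = 3493.0.
ε_s = (ΔQ/ΔP)(P̄/Q̄) = (1272/40.1)(84.05/3493.0).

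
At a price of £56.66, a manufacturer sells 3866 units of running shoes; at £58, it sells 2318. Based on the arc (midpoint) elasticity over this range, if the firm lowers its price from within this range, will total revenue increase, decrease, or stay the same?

increase

Arc ε = (-1548/1.34)(57.33/3092.0) ≈ -21.419.
|ε| = 21.42 > 1, so demand is elastic. A price cut therefore raises total revenue.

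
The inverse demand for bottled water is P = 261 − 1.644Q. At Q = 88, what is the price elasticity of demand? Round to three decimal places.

-0.804

At Q = 88, P = 261 − 1.644(88) = 116.33.
dP/dQ = −1.644, so dQ/dP = 1/(−1.644) = -0.608.
ε = (dQ/dP)(P/Q) = (-0.608)(116.33/88).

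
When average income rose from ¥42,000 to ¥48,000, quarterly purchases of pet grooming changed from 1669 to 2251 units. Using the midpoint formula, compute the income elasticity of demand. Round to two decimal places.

ΔQ = 582, ΔI = 6000. Midpoints: Ī = 45,000, Q̄ = 1960.0.
ε_I = (ΔQ/ΔI)(Ī/Q̄) = (582/6000)(45000/1960.0).
ε_I > 0, so the good is normal.

2.23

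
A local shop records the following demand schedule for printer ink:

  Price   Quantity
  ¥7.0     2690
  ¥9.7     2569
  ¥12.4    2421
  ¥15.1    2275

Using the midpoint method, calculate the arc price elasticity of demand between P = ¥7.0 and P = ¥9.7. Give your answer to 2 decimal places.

At P = 7.0, Q = 2690; at P = 9.7, Q = 2569.
ΔQ = -121, ΔP = 2.7. Midpoints: P̄ = 8.35, Q̄ = 2629.5.
ε = (ΔQ/ΔP)(P̄/Q̄) = (-121/2.7)(8.35/2629.5).

-0.14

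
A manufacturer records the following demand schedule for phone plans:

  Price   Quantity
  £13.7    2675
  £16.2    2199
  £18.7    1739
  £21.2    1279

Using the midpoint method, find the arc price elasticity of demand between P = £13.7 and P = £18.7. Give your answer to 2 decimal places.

At P = 13.7, Q = 2675; at P = 18.7, Q = 1739.
ΔQ = -936, ΔP = 5.0. Midpoints: P̄ = 16.20, Q̄ = 2207.0.
ε = (ΔQ/ΔP)(P̄/Q̄) = (-936/5.0)(16.20/2207.0).

-1.37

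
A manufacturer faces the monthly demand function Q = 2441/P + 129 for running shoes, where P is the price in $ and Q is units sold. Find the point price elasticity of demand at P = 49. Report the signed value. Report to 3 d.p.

At P = 49, Q = 178.816.
dQ/dP = −2441/P² = -1.017.
ε = (dQ/dP)(P/Q) = (-1.017)(49/178.816).
|ε| < 1, so demand is inelastic at this price.

-0.279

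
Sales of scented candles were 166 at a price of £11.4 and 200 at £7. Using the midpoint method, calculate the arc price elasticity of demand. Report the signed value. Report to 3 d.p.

ΔQ = 200 − 166 = 34; ΔP = 7 − 11.4 = -4.4.
Midpoints: P̄ = 9.20, Q̄ = 183.0.
ε = (ΔQ/ΔP)(P̄/Q̄) = (34/-4.4)(9.20/183.0).

-0.388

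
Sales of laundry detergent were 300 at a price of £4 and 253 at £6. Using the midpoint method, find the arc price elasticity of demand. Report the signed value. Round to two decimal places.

-0.42

ΔQ = 253 − 300 = -47; ΔP = 6 − 4 = 2.
Midpoints: P̄ = 5.00, Q̄ = 276.5.
ε = (ΔQ/ΔP)(P̄/Q̄) = (-47/2)(5.00/276.5).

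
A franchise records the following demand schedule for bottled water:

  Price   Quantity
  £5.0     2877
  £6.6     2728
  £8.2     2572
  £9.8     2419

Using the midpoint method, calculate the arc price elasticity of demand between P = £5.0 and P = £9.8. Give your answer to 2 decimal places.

At P = 5.0, Q = 2877; at P = 9.8, Q = 2419.
ΔQ = -458, ΔP = 4.8. Midpoints: P̄ = 7.40, Q̄ = 2648.0.
ε = (ΔQ/ΔP)(P̄/Q̄) = (-458/4.8)(7.40/2648.0).

-0.27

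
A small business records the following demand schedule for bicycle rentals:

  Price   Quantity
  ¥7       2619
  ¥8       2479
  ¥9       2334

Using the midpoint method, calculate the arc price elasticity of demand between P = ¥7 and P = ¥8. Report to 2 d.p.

-0.41

At P = 7, Q = 2619; at P = 8, Q = 2479.
ΔQ = -140, ΔP = 1. Midpoints: P̄ = 7.50, Q̄ = 2549.0.
ε = (ΔQ/ΔP)(P̄/Q̄) = (-140/1)(7.50/2549.0).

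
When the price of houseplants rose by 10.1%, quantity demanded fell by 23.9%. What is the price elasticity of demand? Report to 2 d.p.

ε = %ΔQ / %ΔP = (-23.9)/(10.1) = -2.366.

-2.37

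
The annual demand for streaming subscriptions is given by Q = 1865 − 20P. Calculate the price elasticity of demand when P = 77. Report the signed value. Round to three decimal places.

-4.738

At P = 77, Q = 325.
dQ/dP = −20.
ε = (dQ/dP)(P/Q) = (-20)(77/325).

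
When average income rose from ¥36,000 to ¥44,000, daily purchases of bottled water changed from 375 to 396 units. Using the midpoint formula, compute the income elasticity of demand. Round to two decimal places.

0.27

ΔQ = 21, ΔI = 8000. Midpoints: Ī = 40,000, Q̄ = 385.5.
ε_I = (ΔQ/ΔI)(Ī/Q̄) = (21/8000)(40000/385.5).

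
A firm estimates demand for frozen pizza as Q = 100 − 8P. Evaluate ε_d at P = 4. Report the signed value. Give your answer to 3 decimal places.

-0.471

At P = 4, Q = 68.
dQ/dP = −8.
ε = (dQ/dP)(P/Q) = (-8)(4/68).
|ε| < 1, so demand is inelastic at this price.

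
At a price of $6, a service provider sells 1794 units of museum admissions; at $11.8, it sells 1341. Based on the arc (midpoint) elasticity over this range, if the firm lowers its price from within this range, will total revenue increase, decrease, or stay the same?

Arc ε = (-453/5.8)(8.90/1567.5) ≈ -0.443.
|ε| = 0.44 < 1, so demand is inelastic. A price cut therefore reduces total revenue.

decrease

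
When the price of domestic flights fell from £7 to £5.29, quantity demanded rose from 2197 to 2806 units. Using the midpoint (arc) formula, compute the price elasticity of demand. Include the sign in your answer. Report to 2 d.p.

-0.87

ΔQ = 2806 − 2197 = 609; ΔP = 5.29 − 7 = -1.71.
Midpoints: P̄ = 6.14, Q̄ = 2501.5.
ε = (ΔQ/ΔP)(P̄/Q̄) = (609/-1.71)(6.14/2501.5).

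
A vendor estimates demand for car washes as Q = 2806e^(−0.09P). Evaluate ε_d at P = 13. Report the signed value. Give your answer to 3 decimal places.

At P = 13, Q = 870.890.
dQ/dP = −0.09·2806e^(−0.09P) = −0.09Q = -78.380.
ε = (dQ/dP)(P/Q) = (-78.380)(13/870.890).

-1.170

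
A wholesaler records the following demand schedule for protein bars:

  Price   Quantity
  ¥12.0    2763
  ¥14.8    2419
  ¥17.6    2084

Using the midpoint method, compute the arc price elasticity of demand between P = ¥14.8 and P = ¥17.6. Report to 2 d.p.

At P = 14.8, Q = 2419; at P = 17.6, Q = 2084.
ΔQ = -335, ΔP = 2.8. Midpoints: P̄ = 16.20, Q̄ = 2251.5.
ε = (ΔQ/ΔP)(P̄/Q̄) = (-335/2.8)(16.20/2251.5).

-0.86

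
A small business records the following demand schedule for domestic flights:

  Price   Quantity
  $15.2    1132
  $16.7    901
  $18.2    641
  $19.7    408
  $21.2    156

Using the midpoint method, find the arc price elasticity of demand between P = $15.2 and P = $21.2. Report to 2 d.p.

At P = 15.2, Q = 1132; at P = 21.2, Q = 156.
ΔQ = -976, ΔP = 6.0. Midpoints: P̄ = 18.20, Q̄ = 644.0.
ε = (ΔQ/ΔP)(P̄/Q̄) = (-976/6.0)(18.20/644.0).

-4.60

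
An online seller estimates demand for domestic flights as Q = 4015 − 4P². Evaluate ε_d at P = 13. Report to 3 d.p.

At P = 13, Q = 3339.
dQ/dP = −8P = -104.
ε = (dQ/dP)(P/Q) = (-104)(13/3339).
|ε| < 1, so demand is inelastic at this price.

-0.405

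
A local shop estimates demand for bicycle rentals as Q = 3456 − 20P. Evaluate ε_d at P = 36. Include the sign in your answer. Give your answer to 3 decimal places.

At P = 36, Q = 2736.
dQ/dP = −20.
ε = (dQ/dP)(P/Q) = (-20)(36/2736).

-0.263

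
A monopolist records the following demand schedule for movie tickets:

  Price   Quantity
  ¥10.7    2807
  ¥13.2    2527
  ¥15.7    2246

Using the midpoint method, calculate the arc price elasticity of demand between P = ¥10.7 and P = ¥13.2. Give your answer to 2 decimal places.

-0.50

At P = 10.7, Q = 2807; at P = 13.2, Q = 2527.
ΔQ = -280, ΔP = 2.5. Midpoints: P̄ = 11.95, Q̄ = 2667.0.
ε = (ΔQ/ΔP)(P̄/Q̄) = (-280/2.5)(11.95/2667.0).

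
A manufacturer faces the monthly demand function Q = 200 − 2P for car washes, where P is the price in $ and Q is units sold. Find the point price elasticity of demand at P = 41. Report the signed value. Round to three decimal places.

-0.695

At P = 41, Q = 118.
dQ/dP = −2.
ε = (dQ/dP)(P/Q) = (-2)(41/118).
|ε| < 1, so demand is inelastic at this price.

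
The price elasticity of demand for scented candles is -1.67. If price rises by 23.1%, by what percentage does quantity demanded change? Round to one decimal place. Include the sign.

%ΔQ ≈ ε × %ΔP = (-1.67)(23.1%) = -38.58%.

-38.6%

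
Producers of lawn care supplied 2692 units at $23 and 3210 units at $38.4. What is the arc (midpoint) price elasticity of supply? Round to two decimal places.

0.35

ΔQ = 3210 − 2692 = 518; ΔP = 38.4 − 23 = 15.4.
Midpoints: P̄ = 30.70, Q̄ = 2951.0.
ε_s = (ΔQ/ΔP)(P̄/Q̄) = (518/15.4)(30.70/2951.0).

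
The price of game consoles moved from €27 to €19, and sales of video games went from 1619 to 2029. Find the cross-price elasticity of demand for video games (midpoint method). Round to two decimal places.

ΔQ_x = 2029 − 1619 = 410; ΔP_y = 19 − 27 = -8.
Midpoints: P̄_y = 23.00, Q̄_x = 1824.0.
ε_xy = (ΔQ_x/ΔP_y)(P̄_y/Q̄_x) = (410/-8)(23.00/1824.0).
ε_xy < 0, so the goods are complements.

-0.65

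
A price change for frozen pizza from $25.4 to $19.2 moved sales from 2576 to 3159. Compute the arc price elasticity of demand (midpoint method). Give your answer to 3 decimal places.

-0.731

ΔQ = 3159 − 2576 = 583; ΔP = 19.2 − 25.4 = -6.2.
Midpoints: P̄ = 22.30, Q̄ = 2867.5.
ε = (ΔQ/ΔP)(P̄/Q̄) = (583/-6.2)(22.30/2867.5).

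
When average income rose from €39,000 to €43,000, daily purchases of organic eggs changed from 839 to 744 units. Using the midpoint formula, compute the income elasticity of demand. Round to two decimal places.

-1.23

ΔQ = -95, ΔI = 4000. Midpoints: Ī = 41,000, Q̄ = 791.5.
ε_I = (ΔQ/ΔI)(Ī/Q̄) = (-95/4000)(41000/791.5).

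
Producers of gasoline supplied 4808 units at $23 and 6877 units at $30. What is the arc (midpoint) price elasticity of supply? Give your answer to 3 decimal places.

ΔQ = 6877 − 4808 = 2069; ΔP = 30 − 23 = 7.
Midpoints: P̄ = 26.50, Q̄ = 5842.5.
ε_s = (ΔQ/ΔP)(P̄/Q̄) = (2069/7)(26.50/5842.5).

1.341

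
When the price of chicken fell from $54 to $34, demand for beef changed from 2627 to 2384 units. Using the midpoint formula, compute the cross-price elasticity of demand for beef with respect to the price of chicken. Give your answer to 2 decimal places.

ΔQ_x = 2384 − 2627 = -243; ΔP_y = 34 − 54 = -20.
Midpoints: P̄_y = 44.00, Q̄_x = 2505.5.
ε_xy = (ΔQ_x/ΔP_y)(P̄_y/Q̄_x) = (-243/-20)(44.00/2505.5).

0.21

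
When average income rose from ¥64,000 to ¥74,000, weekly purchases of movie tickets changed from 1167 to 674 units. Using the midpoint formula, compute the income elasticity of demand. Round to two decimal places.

ΔQ = -493, ΔI = 10000. Midpoints: Ī = 69,000, Q̄ = 920.5.
ε_I = (ΔQ/ΔI)(Ī/Q̄) = (-493/10000)(69000/920.5).
ε_I < 0, so the good is inferior.

-3.70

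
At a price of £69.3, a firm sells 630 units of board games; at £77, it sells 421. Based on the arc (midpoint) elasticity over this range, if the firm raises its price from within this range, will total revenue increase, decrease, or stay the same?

Arc ε = (-209/7.7)(73.15/525.5) ≈ -3.778.
|ε| = 3.78 > 1, so demand is elastic. A price rise therefore reduces total revenue.

decrease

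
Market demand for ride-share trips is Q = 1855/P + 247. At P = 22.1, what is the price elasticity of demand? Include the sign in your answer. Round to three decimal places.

At P = 22.1, Q = 330.937.
dQ/dP = −1855/P² = -3.798.
ε = (dQ/dP)(P/Q) = (-3.798)(22.1/330.937).

-0.254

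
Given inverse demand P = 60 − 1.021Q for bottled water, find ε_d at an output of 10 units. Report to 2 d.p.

-4.88

At Q = 10, P = 60 − 1.021(10) = 49.79.
dP/dQ = −1.021, so dQ/dP = 1/(−1.021) = -0.979.
ε = (dQ/dP)(P/Q) = (-0.979)(49.79/10).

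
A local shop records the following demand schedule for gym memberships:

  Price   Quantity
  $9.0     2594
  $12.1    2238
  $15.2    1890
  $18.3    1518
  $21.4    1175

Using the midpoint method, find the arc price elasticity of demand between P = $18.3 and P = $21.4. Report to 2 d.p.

-1.63

At P = 18.3, Q = 1518; at P = 21.4, Q = 1175.
ΔQ = -343, ΔP = 3.1. Midpoints: P̄ = 19.85, Q̄ = 1346.5.
ε = (ΔQ/ΔP)(P̄/Q̄) = (-343/3.1)(19.85/1346.5).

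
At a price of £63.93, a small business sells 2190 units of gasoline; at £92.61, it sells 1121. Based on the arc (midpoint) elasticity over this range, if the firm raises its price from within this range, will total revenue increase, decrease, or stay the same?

Arc ε = (-1069/28.68)(78.27/1655.5) ≈ -1.762.
|ε| = 1.76 > 1, so demand is elastic. A price rise therefore reduces total revenue.

decrease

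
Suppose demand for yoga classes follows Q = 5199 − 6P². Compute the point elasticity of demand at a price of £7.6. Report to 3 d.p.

At P = 7.6, Q = 4852.440.
dQ/dP = −12P = -91.200.
ε = (dQ/dP)(P/Q) = (-91.200)(7.6/4852.440).
|ε| < 1, so demand is inelastic at this price.

-0.143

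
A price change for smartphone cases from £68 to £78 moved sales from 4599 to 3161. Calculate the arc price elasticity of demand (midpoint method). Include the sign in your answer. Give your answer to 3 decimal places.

ΔQ = 3161 − 4599 = -1438; ΔP = 78 − 68 = 10.
Midpoints: P̄ = 73.00, Q̄ = 3880.0.
ε = (ΔQ/ΔP)(P̄/Q̄) = (-1438/10)(73.00/3880.0).

-2.706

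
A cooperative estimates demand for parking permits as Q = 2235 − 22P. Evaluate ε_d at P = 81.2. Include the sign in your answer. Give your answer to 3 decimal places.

-3.982

At P = 81.2, Q = 448.600.
dQ/dP = −22.
ε = (dQ/dP)(P/Q) = (-22)(81.2/448.600).
|ε| > 1, so demand is elastic at this price.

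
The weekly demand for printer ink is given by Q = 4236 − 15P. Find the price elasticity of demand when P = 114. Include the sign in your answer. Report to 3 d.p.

At P = 114, Q = 2526.
dQ/dP = −15.
ε = (dQ/dP)(P/Q) = (-15)(114/2526).

-0.677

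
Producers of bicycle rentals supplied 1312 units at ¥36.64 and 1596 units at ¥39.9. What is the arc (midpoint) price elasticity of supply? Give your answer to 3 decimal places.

2.293

ΔQ = 1596 − 1312 = 284; ΔP = 39.9 − 36.64 = 3.26.
Midpoints: P̄ = 38.27, Q̄ = 1454.0.
ε_s = (ΔQ/ΔP)(P̄/Q̄) = (284/3.26)(38.27/1454.0).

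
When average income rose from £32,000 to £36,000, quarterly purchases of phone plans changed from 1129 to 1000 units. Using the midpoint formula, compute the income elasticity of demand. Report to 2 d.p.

ΔQ = -129, ΔI = 4000. Midpoints: Ī = 34,000, Q̄ = 1064.5.
ε_I = (ΔQ/ΔI)(Ī/Q̄) = (-129/4000)(34000/1064.5).

-1.03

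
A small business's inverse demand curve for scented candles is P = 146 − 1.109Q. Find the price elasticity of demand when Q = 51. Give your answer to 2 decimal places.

-1.58

At Q = 51, P = 146 − 1.109(51) = 89.44.
dP/dQ = −1.109, so dQ/dP = 1/(−1.109) = -0.902.
ε = (dQ/dP)(P/Q) = (-0.902)(89.44/51).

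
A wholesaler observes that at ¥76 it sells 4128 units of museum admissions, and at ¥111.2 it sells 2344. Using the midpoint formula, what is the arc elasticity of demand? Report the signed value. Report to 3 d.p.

ΔQ = 2344 − 4128 = -1784; ΔP = 111.2 − 76 = 35.2.
Midpoints: P̄ = 93.60, Q̄ = 3236.0.
ε = (ΔQ/ΔP)(P̄/Q̄) = (-1784/35.2)(93.60/3236.0).

-1.466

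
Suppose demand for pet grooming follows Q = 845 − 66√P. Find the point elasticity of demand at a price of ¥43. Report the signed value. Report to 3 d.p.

-0.525

At P = 43, Q = 412.209.
dQ/dP = −66/(2√P) = -5.032.
ε = (dQ/dP)(P/Q) = (-5.032)(43/412.209).
|ε| < 1, so demand is inelastic at this price.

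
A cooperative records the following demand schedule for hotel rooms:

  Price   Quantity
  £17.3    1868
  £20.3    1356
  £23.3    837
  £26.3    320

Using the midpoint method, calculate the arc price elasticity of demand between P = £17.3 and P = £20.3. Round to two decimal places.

At P = 17.3, Q = 1868; at P = 20.3, Q = 1356.
ΔQ = -512, ΔP = 3.0. Midpoints: P̄ = 18.80, Q̄ = 1612.0.
ε = (ΔQ/ΔP)(P̄/Q̄) = (-512/3.0)(18.80/1612.0).

-1.99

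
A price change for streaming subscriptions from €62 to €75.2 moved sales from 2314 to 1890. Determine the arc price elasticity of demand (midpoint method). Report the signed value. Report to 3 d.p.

ΔQ = 1890 − 2314 = -424; ΔP = 75.2 − 62 = 13.2.
Midpoints: P̄ = 68.60, Q̄ = 2102.0.
ε = (ΔQ/ΔP)(P̄/Q̄) = (-424/13.2)(68.60/2102.0).

-1.048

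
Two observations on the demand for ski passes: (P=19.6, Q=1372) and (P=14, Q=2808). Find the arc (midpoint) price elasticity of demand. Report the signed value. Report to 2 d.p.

-2.06

ΔQ = 2808 − 1372 = 1436; ΔP = 14 − 19.6 = -5.6.
Midpoints: P̄ = 16.80, Q̄ = 2090.0.
ε = (ΔQ/ΔP)(P̄/Q̄) = (1436/-5.6)(16.80/2090.0).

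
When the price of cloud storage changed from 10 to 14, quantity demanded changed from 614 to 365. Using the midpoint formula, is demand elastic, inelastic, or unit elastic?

elastic

Arc ε ≈ -1.526.
|ε| = 1.53 > 1.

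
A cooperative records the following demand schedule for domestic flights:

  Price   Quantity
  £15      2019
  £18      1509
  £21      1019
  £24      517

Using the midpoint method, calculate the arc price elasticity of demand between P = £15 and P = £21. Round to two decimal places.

-1.97

At P = 15, Q = 2019; at P = 21, Q = 1019.
ΔQ = -1000, ΔP = 6. Midpoints: P̄ = 18.00, Q̄ = 1519.0.
ε = (ΔQ/ΔP)(P̄/Q̄) = (-1000/6)(18.00/1519.0).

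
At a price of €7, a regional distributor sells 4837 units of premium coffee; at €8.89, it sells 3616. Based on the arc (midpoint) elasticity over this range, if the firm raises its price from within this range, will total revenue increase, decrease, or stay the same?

decrease

Arc ε = (-1221/1.89)(7.95/4226.5) ≈ -1.214.
|ε| = 1.21 > 1, so demand is elastic. A price rise therefore reduces total revenue.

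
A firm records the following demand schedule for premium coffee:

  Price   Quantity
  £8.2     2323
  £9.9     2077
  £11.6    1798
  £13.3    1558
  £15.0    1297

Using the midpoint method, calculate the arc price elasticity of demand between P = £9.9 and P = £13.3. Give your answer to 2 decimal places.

-0.97

At P = 9.9, Q = 2077; at P = 13.3, Q = 1558.
ΔQ = -519, ΔP = 3.4. Midpoints: P̄ = 11.60, Q̄ = 1817.5.
ε = (ΔQ/ΔP)(P̄/Q̄) = (-519/3.4)(11.60/1817.5).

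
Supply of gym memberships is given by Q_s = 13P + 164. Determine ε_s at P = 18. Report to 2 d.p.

At P = 18, Q_s = 398.
dQ_s/dP = 13.
ε_s = (dQ_s/dP)(P/Q_s) = (13)(18/398).

0.59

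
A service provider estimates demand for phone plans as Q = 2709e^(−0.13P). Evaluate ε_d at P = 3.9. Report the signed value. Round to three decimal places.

-0.507

At P = 3.9, Q = 1631.630.
dQ/dP = −0.13·2709e^(−0.13P) = −0.13Q = -212.112.
ε = (dQ/dP)(P/Q) = (-212.112)(3.9/1631.630).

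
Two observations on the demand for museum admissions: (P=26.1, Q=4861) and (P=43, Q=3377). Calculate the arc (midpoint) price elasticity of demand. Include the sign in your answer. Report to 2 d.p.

ΔQ = 3377 − 4861 = -1484; ΔP = 43 − 26.1 = 16.9.
Midpoints: P̄ = 34.55, Q̄ = 4119.0.
ε = (ΔQ/ΔP)(P̄/Q̄) = (-1484/16.9)(34.55/4119.0).

-0.74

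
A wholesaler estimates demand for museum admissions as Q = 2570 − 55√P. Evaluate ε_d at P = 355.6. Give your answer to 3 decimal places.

At P = 355.6, Q = 1532.845.
dQ/dP = −55/(2√P) = -1.458.
ε = (dQ/dP)(P/Q) = (-1.458)(355.6/1532.845).
|ε| < 1, so demand is inelastic at this price.

-0.338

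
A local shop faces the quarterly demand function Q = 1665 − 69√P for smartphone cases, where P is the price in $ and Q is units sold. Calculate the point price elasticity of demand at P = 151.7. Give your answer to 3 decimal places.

At P = 151.7, Q = 815.151.
dQ/dP = −69/(2√P) = -2.801.
ε = (dQ/dP)(P/Q) = (-2.801)(151.7/815.151).

-0.521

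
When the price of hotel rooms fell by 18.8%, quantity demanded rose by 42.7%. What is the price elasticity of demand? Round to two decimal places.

-2.27

ε = %ΔQ / %ΔP = (42.7)/(-18.8) = -2.271.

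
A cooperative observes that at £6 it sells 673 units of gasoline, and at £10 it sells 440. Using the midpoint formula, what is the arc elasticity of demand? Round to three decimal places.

ΔQ = 440 − 673 = -233; ΔP = 10 − 6 = 4.
Midpoints: P̄ = 8.00, Q̄ = 556.5.
ε = (ΔQ/ΔP)(P̄/Q̄) = (-233/4)(8.00/556.5).

-0.837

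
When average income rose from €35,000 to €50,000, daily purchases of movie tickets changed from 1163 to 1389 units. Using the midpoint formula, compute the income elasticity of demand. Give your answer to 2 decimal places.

0.50

ΔQ = 226, ΔI = 15000. Midpoints: Ī = 42,500, Q̄ = 1276.0.
ε_I = (ΔQ/ΔI)(Ī/Q̄) = (226/15000)(42500/1276.0).
ε_I > 0, so the good is normal.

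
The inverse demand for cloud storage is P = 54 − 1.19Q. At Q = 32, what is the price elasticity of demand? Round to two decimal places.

-0.42

At Q = 32, P = 54 − 1.19(32) = 15.92.
dP/dQ = −1.19, so dQ/dP = 1/(−1.19) = -0.840.
ε = (dQ/dP)(P/Q) = (-0.840)(15.92/32).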